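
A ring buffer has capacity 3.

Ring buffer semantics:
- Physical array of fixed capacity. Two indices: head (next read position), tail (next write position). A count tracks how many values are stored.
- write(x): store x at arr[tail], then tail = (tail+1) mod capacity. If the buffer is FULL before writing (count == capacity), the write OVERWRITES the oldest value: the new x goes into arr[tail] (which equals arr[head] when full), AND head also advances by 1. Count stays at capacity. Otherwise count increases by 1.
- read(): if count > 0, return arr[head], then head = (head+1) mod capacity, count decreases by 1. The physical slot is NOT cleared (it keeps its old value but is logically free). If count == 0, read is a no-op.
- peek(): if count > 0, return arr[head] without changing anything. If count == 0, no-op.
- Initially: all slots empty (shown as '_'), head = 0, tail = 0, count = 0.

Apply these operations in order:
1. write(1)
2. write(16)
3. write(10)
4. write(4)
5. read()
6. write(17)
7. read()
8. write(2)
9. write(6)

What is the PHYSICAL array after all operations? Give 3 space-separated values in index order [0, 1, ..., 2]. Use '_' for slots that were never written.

Answer: 6 17 2

Derivation:
After op 1 (write(1)): arr=[1 _ _] head=0 tail=1 count=1
After op 2 (write(16)): arr=[1 16 _] head=0 tail=2 count=2
After op 3 (write(10)): arr=[1 16 10] head=0 tail=0 count=3
After op 4 (write(4)): arr=[4 16 10] head=1 tail=1 count=3
After op 5 (read()): arr=[4 16 10] head=2 tail=1 count=2
After op 6 (write(17)): arr=[4 17 10] head=2 tail=2 count=3
After op 7 (read()): arr=[4 17 10] head=0 tail=2 count=2
After op 8 (write(2)): arr=[4 17 2] head=0 tail=0 count=3
After op 9 (write(6)): arr=[6 17 2] head=1 tail=1 count=3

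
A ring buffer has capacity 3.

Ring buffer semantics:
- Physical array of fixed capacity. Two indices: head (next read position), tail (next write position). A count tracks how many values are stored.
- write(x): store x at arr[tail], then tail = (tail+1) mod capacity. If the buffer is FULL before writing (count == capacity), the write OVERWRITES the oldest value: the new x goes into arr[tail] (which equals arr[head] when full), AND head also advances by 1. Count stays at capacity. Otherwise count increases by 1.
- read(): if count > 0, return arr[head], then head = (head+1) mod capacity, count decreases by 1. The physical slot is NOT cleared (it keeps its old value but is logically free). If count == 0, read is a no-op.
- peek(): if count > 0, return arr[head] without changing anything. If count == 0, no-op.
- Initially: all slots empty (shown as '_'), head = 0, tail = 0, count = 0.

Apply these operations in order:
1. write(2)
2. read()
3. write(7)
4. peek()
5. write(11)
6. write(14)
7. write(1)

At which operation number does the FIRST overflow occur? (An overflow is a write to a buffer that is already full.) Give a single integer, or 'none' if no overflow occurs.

Answer: 7

Derivation:
After op 1 (write(2)): arr=[2 _ _] head=0 tail=1 count=1
After op 2 (read()): arr=[2 _ _] head=1 tail=1 count=0
After op 3 (write(7)): arr=[2 7 _] head=1 tail=2 count=1
After op 4 (peek()): arr=[2 7 _] head=1 tail=2 count=1
After op 5 (write(11)): arr=[2 7 11] head=1 tail=0 count=2
After op 6 (write(14)): arr=[14 7 11] head=1 tail=1 count=3
After op 7 (write(1)): arr=[14 1 11] head=2 tail=2 count=3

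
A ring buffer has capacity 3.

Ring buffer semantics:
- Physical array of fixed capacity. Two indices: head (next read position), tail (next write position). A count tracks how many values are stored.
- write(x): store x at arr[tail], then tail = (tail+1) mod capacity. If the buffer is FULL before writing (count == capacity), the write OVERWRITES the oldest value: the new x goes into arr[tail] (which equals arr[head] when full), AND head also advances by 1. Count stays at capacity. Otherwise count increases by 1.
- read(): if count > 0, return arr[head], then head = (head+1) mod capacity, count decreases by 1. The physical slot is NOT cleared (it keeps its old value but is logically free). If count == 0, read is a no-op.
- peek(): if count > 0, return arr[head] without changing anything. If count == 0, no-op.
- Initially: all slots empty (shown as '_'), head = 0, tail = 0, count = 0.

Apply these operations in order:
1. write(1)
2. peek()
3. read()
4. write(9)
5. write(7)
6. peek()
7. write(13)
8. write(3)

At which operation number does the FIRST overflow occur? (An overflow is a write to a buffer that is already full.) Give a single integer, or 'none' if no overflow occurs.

Answer: 8

Derivation:
After op 1 (write(1)): arr=[1 _ _] head=0 tail=1 count=1
After op 2 (peek()): arr=[1 _ _] head=0 tail=1 count=1
After op 3 (read()): arr=[1 _ _] head=1 tail=1 count=0
After op 4 (write(9)): arr=[1 9 _] head=1 tail=2 count=1
After op 5 (write(7)): arr=[1 9 7] head=1 tail=0 count=2
After op 6 (peek()): arr=[1 9 7] head=1 tail=0 count=2
After op 7 (write(13)): arr=[13 9 7] head=1 tail=1 count=3
After op 8 (write(3)): arr=[13 3 7] head=2 tail=2 count=3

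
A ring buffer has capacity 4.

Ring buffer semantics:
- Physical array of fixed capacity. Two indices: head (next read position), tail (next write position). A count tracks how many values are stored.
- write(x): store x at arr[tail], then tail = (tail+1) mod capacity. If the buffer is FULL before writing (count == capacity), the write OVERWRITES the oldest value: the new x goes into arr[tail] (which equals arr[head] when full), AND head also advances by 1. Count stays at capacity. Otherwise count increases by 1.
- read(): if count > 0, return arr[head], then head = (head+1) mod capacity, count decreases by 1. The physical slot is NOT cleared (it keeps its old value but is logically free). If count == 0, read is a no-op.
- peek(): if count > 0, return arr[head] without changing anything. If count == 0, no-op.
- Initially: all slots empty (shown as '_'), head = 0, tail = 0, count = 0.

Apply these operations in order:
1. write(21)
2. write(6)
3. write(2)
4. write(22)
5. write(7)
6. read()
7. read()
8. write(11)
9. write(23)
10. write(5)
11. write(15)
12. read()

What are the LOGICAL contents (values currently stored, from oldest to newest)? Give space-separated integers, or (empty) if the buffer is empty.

After op 1 (write(21)): arr=[21 _ _ _] head=0 tail=1 count=1
After op 2 (write(6)): arr=[21 6 _ _] head=0 tail=2 count=2
After op 3 (write(2)): arr=[21 6 2 _] head=0 tail=3 count=3
After op 4 (write(22)): arr=[21 6 2 22] head=0 tail=0 count=4
After op 5 (write(7)): arr=[7 6 2 22] head=1 tail=1 count=4
After op 6 (read()): arr=[7 6 2 22] head=2 tail=1 count=3
After op 7 (read()): arr=[7 6 2 22] head=3 tail=1 count=2
After op 8 (write(11)): arr=[7 11 2 22] head=3 tail=2 count=3
After op 9 (write(23)): arr=[7 11 23 22] head=3 tail=3 count=4
After op 10 (write(5)): arr=[7 11 23 5] head=0 tail=0 count=4
After op 11 (write(15)): arr=[15 11 23 5] head=1 tail=1 count=4
After op 12 (read()): arr=[15 11 23 5] head=2 tail=1 count=3

Answer: 23 5 15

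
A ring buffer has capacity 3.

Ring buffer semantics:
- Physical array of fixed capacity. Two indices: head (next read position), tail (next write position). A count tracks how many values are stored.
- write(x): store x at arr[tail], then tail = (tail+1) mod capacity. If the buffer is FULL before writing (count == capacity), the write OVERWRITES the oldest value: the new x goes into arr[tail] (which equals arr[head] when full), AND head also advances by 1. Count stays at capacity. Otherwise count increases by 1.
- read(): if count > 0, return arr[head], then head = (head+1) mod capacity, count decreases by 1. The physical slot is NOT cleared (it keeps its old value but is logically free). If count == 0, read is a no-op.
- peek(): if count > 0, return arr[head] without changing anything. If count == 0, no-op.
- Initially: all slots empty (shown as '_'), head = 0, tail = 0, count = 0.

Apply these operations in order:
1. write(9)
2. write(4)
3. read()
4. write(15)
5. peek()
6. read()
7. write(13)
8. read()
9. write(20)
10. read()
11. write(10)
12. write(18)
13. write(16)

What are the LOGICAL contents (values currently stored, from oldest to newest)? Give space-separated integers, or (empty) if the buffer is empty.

After op 1 (write(9)): arr=[9 _ _] head=0 tail=1 count=1
After op 2 (write(4)): arr=[9 4 _] head=0 tail=2 count=2
After op 3 (read()): arr=[9 4 _] head=1 tail=2 count=1
After op 4 (write(15)): arr=[9 4 15] head=1 tail=0 count=2
After op 5 (peek()): arr=[9 4 15] head=1 tail=0 count=2
After op 6 (read()): arr=[9 4 15] head=2 tail=0 count=1
After op 7 (write(13)): arr=[13 4 15] head=2 tail=1 count=2
After op 8 (read()): arr=[13 4 15] head=0 tail=1 count=1
After op 9 (write(20)): arr=[13 20 15] head=0 tail=2 count=2
After op 10 (read()): arr=[13 20 15] head=1 tail=2 count=1
After op 11 (write(10)): arr=[13 20 10] head=1 tail=0 count=2
After op 12 (write(18)): arr=[18 20 10] head=1 tail=1 count=3
After op 13 (write(16)): arr=[18 16 10] head=2 tail=2 count=3

Answer: 10 18 16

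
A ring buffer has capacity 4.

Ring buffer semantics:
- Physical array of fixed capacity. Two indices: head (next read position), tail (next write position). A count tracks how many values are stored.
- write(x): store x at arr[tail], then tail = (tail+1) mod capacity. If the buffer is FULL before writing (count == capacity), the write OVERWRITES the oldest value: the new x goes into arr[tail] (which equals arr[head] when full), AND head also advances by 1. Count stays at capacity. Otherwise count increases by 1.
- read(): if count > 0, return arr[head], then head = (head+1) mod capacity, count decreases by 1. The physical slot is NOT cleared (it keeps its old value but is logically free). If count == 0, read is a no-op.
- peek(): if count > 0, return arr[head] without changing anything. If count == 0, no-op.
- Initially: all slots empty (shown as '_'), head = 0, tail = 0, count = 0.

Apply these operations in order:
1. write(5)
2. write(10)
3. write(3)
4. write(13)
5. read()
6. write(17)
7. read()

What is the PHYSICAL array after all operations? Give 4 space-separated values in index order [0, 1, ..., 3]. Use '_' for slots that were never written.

Answer: 17 10 3 13

Derivation:
After op 1 (write(5)): arr=[5 _ _ _] head=0 tail=1 count=1
After op 2 (write(10)): arr=[5 10 _ _] head=0 tail=2 count=2
After op 3 (write(3)): arr=[5 10 3 _] head=0 tail=3 count=3
After op 4 (write(13)): arr=[5 10 3 13] head=0 tail=0 count=4
After op 5 (read()): arr=[5 10 3 13] head=1 tail=0 count=3
After op 6 (write(17)): arr=[17 10 3 13] head=1 tail=1 count=4
After op 7 (read()): arr=[17 10 3 13] head=2 tail=1 count=3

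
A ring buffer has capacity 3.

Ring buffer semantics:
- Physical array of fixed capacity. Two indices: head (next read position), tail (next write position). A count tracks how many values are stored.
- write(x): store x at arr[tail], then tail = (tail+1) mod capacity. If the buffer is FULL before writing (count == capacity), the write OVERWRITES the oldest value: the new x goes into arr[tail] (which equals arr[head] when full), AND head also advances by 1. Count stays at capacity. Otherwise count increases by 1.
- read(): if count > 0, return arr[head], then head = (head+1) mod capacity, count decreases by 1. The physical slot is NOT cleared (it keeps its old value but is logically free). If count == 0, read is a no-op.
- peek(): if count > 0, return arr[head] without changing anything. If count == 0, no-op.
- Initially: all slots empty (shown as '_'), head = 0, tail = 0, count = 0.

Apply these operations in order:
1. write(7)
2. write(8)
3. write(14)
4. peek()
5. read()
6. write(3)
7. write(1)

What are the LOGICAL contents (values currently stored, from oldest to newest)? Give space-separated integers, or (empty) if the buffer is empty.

After op 1 (write(7)): arr=[7 _ _] head=0 tail=1 count=1
After op 2 (write(8)): arr=[7 8 _] head=0 tail=2 count=2
After op 3 (write(14)): arr=[7 8 14] head=0 tail=0 count=3
After op 4 (peek()): arr=[7 8 14] head=0 tail=0 count=3
After op 5 (read()): arr=[7 8 14] head=1 tail=0 count=2
After op 6 (write(3)): arr=[3 8 14] head=1 tail=1 count=3
After op 7 (write(1)): arr=[3 1 14] head=2 tail=2 count=3

Answer: 14 3 1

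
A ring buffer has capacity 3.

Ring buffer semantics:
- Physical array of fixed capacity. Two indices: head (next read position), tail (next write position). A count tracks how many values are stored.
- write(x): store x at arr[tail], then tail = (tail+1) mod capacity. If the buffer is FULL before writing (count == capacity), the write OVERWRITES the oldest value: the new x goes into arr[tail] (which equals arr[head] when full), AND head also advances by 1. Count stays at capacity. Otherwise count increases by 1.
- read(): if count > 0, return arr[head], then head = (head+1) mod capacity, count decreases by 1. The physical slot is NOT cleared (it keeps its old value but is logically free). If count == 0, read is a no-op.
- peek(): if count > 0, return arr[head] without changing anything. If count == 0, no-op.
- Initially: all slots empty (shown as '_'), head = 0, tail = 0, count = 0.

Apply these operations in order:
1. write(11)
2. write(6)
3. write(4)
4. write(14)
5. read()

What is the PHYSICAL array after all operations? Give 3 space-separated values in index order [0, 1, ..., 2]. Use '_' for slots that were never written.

Answer: 14 6 4

Derivation:
After op 1 (write(11)): arr=[11 _ _] head=0 tail=1 count=1
After op 2 (write(6)): arr=[11 6 _] head=0 tail=2 count=2
After op 3 (write(4)): arr=[11 6 4] head=0 tail=0 count=3
After op 4 (write(14)): arr=[14 6 4] head=1 tail=1 count=3
After op 5 (read()): arr=[14 6 4] head=2 tail=1 count=2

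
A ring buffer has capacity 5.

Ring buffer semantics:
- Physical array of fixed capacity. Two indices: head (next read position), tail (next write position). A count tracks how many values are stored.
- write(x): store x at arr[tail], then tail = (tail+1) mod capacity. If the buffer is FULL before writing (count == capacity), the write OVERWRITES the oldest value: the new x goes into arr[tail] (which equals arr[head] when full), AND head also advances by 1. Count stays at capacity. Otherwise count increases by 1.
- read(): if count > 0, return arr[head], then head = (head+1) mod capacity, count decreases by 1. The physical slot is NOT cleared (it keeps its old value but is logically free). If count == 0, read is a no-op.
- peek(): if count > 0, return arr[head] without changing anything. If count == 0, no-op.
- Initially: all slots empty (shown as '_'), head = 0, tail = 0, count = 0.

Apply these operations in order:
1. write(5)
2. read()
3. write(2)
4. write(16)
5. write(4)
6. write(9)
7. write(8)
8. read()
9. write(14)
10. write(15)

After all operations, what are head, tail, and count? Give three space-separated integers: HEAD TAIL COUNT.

Answer: 3 3 5

Derivation:
After op 1 (write(5)): arr=[5 _ _ _ _] head=0 tail=1 count=1
After op 2 (read()): arr=[5 _ _ _ _] head=1 tail=1 count=0
After op 3 (write(2)): arr=[5 2 _ _ _] head=1 tail=2 count=1
After op 4 (write(16)): arr=[5 2 16 _ _] head=1 tail=3 count=2
After op 5 (write(4)): arr=[5 2 16 4 _] head=1 tail=4 count=3
After op 6 (write(9)): arr=[5 2 16 4 9] head=1 tail=0 count=4
After op 7 (write(8)): arr=[8 2 16 4 9] head=1 tail=1 count=5
After op 8 (read()): arr=[8 2 16 4 9] head=2 tail=1 count=4
After op 9 (write(14)): arr=[8 14 16 4 9] head=2 tail=2 count=5
After op 10 (write(15)): arr=[8 14 15 4 9] head=3 tail=3 count=5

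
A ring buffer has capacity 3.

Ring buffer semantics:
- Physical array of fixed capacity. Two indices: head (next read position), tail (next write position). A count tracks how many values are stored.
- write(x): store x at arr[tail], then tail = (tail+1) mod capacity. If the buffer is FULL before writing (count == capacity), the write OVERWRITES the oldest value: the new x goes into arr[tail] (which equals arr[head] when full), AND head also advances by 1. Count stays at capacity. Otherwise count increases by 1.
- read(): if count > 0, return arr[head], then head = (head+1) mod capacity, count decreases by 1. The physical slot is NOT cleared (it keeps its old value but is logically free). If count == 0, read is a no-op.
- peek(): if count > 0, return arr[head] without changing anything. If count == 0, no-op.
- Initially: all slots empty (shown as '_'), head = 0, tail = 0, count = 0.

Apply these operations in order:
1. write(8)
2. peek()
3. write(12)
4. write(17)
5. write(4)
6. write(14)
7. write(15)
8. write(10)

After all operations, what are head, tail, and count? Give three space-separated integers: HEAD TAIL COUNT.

After op 1 (write(8)): arr=[8 _ _] head=0 tail=1 count=1
After op 2 (peek()): arr=[8 _ _] head=0 tail=1 count=1
After op 3 (write(12)): arr=[8 12 _] head=0 tail=2 count=2
After op 4 (write(17)): arr=[8 12 17] head=0 tail=0 count=3
After op 5 (write(4)): arr=[4 12 17] head=1 tail=1 count=3
After op 6 (write(14)): arr=[4 14 17] head=2 tail=2 count=3
After op 7 (write(15)): arr=[4 14 15] head=0 tail=0 count=3
After op 8 (write(10)): arr=[10 14 15] head=1 tail=1 count=3

Answer: 1 1 3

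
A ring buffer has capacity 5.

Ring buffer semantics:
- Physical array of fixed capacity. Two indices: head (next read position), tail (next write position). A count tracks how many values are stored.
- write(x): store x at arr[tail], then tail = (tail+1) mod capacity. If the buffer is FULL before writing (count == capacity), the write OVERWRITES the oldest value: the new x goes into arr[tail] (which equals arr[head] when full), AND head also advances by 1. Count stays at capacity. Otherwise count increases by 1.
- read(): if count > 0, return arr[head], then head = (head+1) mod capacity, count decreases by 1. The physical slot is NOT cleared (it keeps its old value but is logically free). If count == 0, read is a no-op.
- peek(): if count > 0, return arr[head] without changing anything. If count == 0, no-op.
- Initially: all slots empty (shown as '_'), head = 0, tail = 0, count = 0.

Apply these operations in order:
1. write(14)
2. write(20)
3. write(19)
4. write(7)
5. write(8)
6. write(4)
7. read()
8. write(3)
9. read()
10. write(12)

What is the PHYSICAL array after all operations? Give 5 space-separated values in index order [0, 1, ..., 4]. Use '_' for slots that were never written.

After op 1 (write(14)): arr=[14 _ _ _ _] head=0 tail=1 count=1
After op 2 (write(20)): arr=[14 20 _ _ _] head=0 tail=2 count=2
After op 3 (write(19)): arr=[14 20 19 _ _] head=0 tail=3 count=3
After op 4 (write(7)): arr=[14 20 19 7 _] head=0 tail=4 count=4
After op 5 (write(8)): arr=[14 20 19 7 8] head=0 tail=0 count=5
After op 6 (write(4)): arr=[4 20 19 7 8] head=1 tail=1 count=5
After op 7 (read()): arr=[4 20 19 7 8] head=2 tail=1 count=4
After op 8 (write(3)): arr=[4 3 19 7 8] head=2 tail=2 count=5
After op 9 (read()): arr=[4 3 19 7 8] head=3 tail=2 count=4
After op 10 (write(12)): arr=[4 3 12 7 8] head=3 tail=3 count=5

Answer: 4 3 12 7 8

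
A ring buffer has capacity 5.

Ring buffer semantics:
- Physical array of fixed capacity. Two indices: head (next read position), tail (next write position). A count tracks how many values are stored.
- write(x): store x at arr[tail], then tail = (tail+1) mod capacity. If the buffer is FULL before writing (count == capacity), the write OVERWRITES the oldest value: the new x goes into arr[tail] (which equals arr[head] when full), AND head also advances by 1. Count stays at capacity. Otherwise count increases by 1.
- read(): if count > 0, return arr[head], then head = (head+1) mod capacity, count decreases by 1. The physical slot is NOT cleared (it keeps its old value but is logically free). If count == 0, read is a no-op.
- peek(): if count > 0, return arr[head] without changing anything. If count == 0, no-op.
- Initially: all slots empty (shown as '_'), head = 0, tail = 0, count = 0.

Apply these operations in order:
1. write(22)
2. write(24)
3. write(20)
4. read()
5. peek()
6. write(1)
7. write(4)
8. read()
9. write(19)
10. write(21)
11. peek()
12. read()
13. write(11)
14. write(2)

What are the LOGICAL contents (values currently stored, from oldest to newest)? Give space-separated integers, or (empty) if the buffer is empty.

After op 1 (write(22)): arr=[22 _ _ _ _] head=0 tail=1 count=1
After op 2 (write(24)): arr=[22 24 _ _ _] head=0 tail=2 count=2
After op 3 (write(20)): arr=[22 24 20 _ _] head=0 tail=3 count=3
After op 4 (read()): arr=[22 24 20 _ _] head=1 tail=3 count=2
After op 5 (peek()): arr=[22 24 20 _ _] head=1 tail=3 count=2
After op 6 (write(1)): arr=[22 24 20 1 _] head=1 tail=4 count=3
After op 7 (write(4)): arr=[22 24 20 1 4] head=1 tail=0 count=4
After op 8 (read()): arr=[22 24 20 1 4] head=2 tail=0 count=3
After op 9 (write(19)): arr=[19 24 20 1 4] head=2 tail=1 count=4
After op 10 (write(21)): arr=[19 21 20 1 4] head=2 tail=2 count=5
After op 11 (peek()): arr=[19 21 20 1 4] head=2 tail=2 count=5
After op 12 (read()): arr=[19 21 20 1 4] head=3 tail=2 count=4
After op 13 (write(11)): arr=[19 21 11 1 4] head=3 tail=3 count=5
After op 14 (write(2)): arr=[19 21 11 2 4] head=4 tail=4 count=5

Answer: 4 19 21 11 2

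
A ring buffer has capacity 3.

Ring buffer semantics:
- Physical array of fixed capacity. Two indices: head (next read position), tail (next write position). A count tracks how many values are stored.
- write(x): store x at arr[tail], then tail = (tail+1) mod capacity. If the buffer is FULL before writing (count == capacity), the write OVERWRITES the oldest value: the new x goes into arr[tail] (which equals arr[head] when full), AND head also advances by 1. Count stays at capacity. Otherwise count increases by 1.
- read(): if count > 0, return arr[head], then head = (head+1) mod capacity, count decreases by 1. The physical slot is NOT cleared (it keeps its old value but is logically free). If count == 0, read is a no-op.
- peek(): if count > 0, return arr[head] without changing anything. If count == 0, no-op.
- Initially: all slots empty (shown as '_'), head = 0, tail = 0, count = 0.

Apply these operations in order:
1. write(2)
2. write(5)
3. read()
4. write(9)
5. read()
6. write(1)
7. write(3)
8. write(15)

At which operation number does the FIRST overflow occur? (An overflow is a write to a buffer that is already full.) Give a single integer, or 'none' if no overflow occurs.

After op 1 (write(2)): arr=[2 _ _] head=0 tail=1 count=1
After op 2 (write(5)): arr=[2 5 _] head=0 tail=2 count=2
After op 3 (read()): arr=[2 5 _] head=1 tail=2 count=1
After op 4 (write(9)): arr=[2 5 9] head=1 tail=0 count=2
After op 5 (read()): arr=[2 5 9] head=2 tail=0 count=1
After op 6 (write(1)): arr=[1 5 9] head=2 tail=1 count=2
After op 7 (write(3)): arr=[1 3 9] head=2 tail=2 count=3
After op 8 (write(15)): arr=[1 3 15] head=0 tail=0 count=3

Answer: 8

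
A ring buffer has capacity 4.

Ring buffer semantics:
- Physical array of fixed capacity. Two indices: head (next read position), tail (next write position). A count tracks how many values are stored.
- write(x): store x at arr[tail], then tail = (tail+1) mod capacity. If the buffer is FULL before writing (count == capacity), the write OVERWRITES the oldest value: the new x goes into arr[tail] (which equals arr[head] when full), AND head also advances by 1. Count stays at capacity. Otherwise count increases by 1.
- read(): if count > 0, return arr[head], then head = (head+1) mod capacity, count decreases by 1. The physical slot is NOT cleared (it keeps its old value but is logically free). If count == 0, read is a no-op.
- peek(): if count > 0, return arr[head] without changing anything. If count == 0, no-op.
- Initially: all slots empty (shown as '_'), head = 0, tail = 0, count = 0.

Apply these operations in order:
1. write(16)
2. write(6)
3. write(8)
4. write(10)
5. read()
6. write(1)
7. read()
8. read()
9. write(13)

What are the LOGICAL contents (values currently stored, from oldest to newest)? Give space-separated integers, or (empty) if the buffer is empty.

After op 1 (write(16)): arr=[16 _ _ _] head=0 tail=1 count=1
After op 2 (write(6)): arr=[16 6 _ _] head=0 tail=2 count=2
After op 3 (write(8)): arr=[16 6 8 _] head=0 tail=3 count=3
After op 4 (write(10)): arr=[16 6 8 10] head=0 tail=0 count=4
After op 5 (read()): arr=[16 6 8 10] head=1 tail=0 count=3
After op 6 (write(1)): arr=[1 6 8 10] head=1 tail=1 count=4
After op 7 (read()): arr=[1 6 8 10] head=2 tail=1 count=3
After op 8 (read()): arr=[1 6 8 10] head=3 tail=1 count=2
After op 9 (write(13)): arr=[1 13 8 10] head=3 tail=2 count=3

Answer: 10 1 13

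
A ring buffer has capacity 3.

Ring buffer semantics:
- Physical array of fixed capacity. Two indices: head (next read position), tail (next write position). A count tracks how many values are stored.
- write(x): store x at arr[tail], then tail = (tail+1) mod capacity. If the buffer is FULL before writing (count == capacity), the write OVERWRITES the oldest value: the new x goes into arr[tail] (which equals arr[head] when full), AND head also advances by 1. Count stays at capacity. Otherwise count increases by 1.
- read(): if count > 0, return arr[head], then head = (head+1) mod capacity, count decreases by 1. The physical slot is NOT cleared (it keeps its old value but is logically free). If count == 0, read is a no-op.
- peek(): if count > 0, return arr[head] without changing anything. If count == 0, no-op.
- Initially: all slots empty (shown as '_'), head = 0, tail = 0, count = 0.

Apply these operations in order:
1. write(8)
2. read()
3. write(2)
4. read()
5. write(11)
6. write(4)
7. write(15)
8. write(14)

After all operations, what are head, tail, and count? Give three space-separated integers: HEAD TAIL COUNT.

After op 1 (write(8)): arr=[8 _ _] head=0 tail=1 count=1
After op 2 (read()): arr=[8 _ _] head=1 tail=1 count=0
After op 3 (write(2)): arr=[8 2 _] head=1 tail=2 count=1
After op 4 (read()): arr=[8 2 _] head=2 tail=2 count=0
After op 5 (write(11)): arr=[8 2 11] head=2 tail=0 count=1
After op 6 (write(4)): arr=[4 2 11] head=2 tail=1 count=2
After op 7 (write(15)): arr=[4 15 11] head=2 tail=2 count=3
After op 8 (write(14)): arr=[4 15 14] head=0 tail=0 count=3

Answer: 0 0 3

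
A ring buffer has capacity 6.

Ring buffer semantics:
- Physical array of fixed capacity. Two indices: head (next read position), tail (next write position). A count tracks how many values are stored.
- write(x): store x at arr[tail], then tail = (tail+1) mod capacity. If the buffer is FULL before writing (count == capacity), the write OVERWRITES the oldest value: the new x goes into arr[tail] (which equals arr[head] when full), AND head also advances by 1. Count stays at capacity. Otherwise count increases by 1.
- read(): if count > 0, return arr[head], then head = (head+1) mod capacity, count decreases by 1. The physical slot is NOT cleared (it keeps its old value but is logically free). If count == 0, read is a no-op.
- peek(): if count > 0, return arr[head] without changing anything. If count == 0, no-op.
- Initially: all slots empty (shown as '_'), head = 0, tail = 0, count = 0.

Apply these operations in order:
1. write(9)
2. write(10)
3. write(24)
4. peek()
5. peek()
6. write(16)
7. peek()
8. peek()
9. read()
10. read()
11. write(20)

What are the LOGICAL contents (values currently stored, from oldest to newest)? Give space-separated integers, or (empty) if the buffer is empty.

Answer: 24 16 20

Derivation:
After op 1 (write(9)): arr=[9 _ _ _ _ _] head=0 tail=1 count=1
After op 2 (write(10)): arr=[9 10 _ _ _ _] head=0 tail=2 count=2
After op 3 (write(24)): arr=[9 10 24 _ _ _] head=0 tail=3 count=3
After op 4 (peek()): arr=[9 10 24 _ _ _] head=0 tail=3 count=3
After op 5 (peek()): arr=[9 10 24 _ _ _] head=0 tail=3 count=3
After op 6 (write(16)): arr=[9 10 24 16 _ _] head=0 tail=4 count=4
After op 7 (peek()): arr=[9 10 24 16 _ _] head=0 tail=4 count=4
After op 8 (peek()): arr=[9 10 24 16 _ _] head=0 tail=4 count=4
After op 9 (read()): arr=[9 10 24 16 _ _] head=1 tail=4 count=3
After op 10 (read()): arr=[9 10 24 16 _ _] head=2 tail=4 count=2
After op 11 (write(20)): arr=[9 10 24 16 20 _] head=2 tail=5 count=3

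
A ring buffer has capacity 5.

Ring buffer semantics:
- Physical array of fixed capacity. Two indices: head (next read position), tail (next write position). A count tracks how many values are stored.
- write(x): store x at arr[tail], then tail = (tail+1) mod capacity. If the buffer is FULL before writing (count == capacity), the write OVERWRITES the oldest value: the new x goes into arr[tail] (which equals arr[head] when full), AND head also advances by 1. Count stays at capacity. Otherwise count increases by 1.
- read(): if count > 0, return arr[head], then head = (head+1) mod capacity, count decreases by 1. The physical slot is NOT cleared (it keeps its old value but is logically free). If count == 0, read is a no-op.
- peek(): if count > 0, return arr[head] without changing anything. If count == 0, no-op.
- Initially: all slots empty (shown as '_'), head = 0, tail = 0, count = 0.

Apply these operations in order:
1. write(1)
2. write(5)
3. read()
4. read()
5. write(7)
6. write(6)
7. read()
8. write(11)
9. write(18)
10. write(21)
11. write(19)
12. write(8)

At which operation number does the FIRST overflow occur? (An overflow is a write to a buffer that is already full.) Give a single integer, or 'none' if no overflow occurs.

Answer: 12

Derivation:
After op 1 (write(1)): arr=[1 _ _ _ _] head=0 tail=1 count=1
After op 2 (write(5)): arr=[1 5 _ _ _] head=0 tail=2 count=2
After op 3 (read()): arr=[1 5 _ _ _] head=1 tail=2 count=1
After op 4 (read()): arr=[1 5 _ _ _] head=2 tail=2 count=0
After op 5 (write(7)): arr=[1 5 7 _ _] head=2 tail=3 count=1
After op 6 (write(6)): arr=[1 5 7 6 _] head=2 tail=4 count=2
After op 7 (read()): arr=[1 5 7 6 _] head=3 tail=4 count=1
After op 8 (write(11)): arr=[1 5 7 6 11] head=3 tail=0 count=2
After op 9 (write(18)): arr=[18 5 7 6 11] head=3 tail=1 count=3
After op 10 (write(21)): arr=[18 21 7 6 11] head=3 tail=2 count=4
After op 11 (write(19)): arr=[18 21 19 6 11] head=3 tail=3 count=5
After op 12 (write(8)): arr=[18 21 19 8 11] head=4 tail=4 count=5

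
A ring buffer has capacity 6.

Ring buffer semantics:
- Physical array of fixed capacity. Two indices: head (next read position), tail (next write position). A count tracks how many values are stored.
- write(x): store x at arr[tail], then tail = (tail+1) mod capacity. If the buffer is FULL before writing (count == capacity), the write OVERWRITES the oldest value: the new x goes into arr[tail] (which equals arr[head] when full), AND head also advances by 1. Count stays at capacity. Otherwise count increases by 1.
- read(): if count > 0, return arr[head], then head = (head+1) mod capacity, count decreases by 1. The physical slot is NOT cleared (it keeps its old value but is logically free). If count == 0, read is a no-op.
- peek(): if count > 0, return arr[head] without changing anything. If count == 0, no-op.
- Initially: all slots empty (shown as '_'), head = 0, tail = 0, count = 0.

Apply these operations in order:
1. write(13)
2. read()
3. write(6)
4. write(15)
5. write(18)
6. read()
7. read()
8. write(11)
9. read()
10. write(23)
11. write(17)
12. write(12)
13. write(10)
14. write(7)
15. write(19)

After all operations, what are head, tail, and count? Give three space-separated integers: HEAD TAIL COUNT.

Answer: 5 5 6

Derivation:
After op 1 (write(13)): arr=[13 _ _ _ _ _] head=0 tail=1 count=1
After op 2 (read()): arr=[13 _ _ _ _ _] head=1 tail=1 count=0
After op 3 (write(6)): arr=[13 6 _ _ _ _] head=1 tail=2 count=1
After op 4 (write(15)): arr=[13 6 15 _ _ _] head=1 tail=3 count=2
After op 5 (write(18)): arr=[13 6 15 18 _ _] head=1 tail=4 count=3
After op 6 (read()): arr=[13 6 15 18 _ _] head=2 tail=4 count=2
After op 7 (read()): arr=[13 6 15 18 _ _] head=3 tail=4 count=1
After op 8 (write(11)): arr=[13 6 15 18 11 _] head=3 tail=5 count=2
After op 9 (read()): arr=[13 6 15 18 11 _] head=4 tail=5 count=1
After op 10 (write(23)): arr=[13 6 15 18 11 23] head=4 tail=0 count=2
After op 11 (write(17)): arr=[17 6 15 18 11 23] head=4 tail=1 count=3
After op 12 (write(12)): arr=[17 12 15 18 11 23] head=4 tail=2 count=4
After op 13 (write(10)): arr=[17 12 10 18 11 23] head=4 tail=3 count=5
After op 14 (write(7)): arr=[17 12 10 7 11 23] head=4 tail=4 count=6
After op 15 (write(19)): arr=[17 12 10 7 19 23] head=5 tail=5 count=6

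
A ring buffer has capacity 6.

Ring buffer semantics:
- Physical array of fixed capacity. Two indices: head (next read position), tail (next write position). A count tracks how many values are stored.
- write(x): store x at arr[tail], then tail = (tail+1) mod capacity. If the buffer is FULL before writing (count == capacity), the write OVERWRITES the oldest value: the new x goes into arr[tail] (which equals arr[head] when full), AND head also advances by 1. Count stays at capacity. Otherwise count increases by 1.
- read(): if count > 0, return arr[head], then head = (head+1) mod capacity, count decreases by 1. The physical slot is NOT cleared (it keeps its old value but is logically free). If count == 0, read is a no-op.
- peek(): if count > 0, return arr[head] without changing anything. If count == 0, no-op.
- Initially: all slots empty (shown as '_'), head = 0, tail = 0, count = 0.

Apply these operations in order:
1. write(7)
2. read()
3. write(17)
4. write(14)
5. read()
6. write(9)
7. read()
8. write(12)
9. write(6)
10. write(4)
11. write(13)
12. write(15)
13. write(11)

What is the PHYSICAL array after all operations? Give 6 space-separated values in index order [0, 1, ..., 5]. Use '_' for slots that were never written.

Answer: 4 13 15 11 12 6

Derivation:
After op 1 (write(7)): arr=[7 _ _ _ _ _] head=0 tail=1 count=1
After op 2 (read()): arr=[7 _ _ _ _ _] head=1 tail=1 count=0
After op 3 (write(17)): arr=[7 17 _ _ _ _] head=1 tail=2 count=1
After op 4 (write(14)): arr=[7 17 14 _ _ _] head=1 tail=3 count=2
After op 5 (read()): arr=[7 17 14 _ _ _] head=2 tail=3 count=1
After op 6 (write(9)): arr=[7 17 14 9 _ _] head=2 tail=4 count=2
After op 7 (read()): arr=[7 17 14 9 _ _] head=3 tail=4 count=1
After op 8 (write(12)): arr=[7 17 14 9 12 _] head=3 tail=5 count=2
After op 9 (write(6)): arr=[7 17 14 9 12 6] head=3 tail=0 count=3
After op 10 (write(4)): arr=[4 17 14 9 12 6] head=3 tail=1 count=4
After op 11 (write(13)): arr=[4 13 14 9 12 6] head=3 tail=2 count=5
After op 12 (write(15)): arr=[4 13 15 9 12 6] head=3 tail=3 count=6
After op 13 (write(11)): arr=[4 13 15 11 12 6] head=4 tail=4 count=6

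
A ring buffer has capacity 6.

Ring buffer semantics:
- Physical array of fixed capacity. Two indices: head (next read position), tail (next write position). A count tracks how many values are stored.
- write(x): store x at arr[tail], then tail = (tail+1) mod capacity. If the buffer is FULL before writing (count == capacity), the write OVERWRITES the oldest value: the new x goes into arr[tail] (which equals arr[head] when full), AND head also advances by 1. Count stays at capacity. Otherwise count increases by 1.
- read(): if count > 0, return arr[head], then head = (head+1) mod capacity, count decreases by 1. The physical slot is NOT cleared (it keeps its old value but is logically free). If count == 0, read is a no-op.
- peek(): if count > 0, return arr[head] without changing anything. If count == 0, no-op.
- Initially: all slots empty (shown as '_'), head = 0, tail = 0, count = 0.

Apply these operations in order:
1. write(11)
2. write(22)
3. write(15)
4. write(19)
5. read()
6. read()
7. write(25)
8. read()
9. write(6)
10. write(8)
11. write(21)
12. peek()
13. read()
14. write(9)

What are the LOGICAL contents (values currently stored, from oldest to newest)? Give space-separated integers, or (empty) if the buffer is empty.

After op 1 (write(11)): arr=[11 _ _ _ _ _] head=0 tail=1 count=1
After op 2 (write(22)): arr=[11 22 _ _ _ _] head=0 tail=2 count=2
After op 3 (write(15)): arr=[11 22 15 _ _ _] head=0 tail=3 count=3
After op 4 (write(19)): arr=[11 22 15 19 _ _] head=0 tail=4 count=4
After op 5 (read()): arr=[11 22 15 19 _ _] head=1 tail=4 count=3
After op 6 (read()): arr=[11 22 15 19 _ _] head=2 tail=4 count=2
After op 7 (write(25)): arr=[11 22 15 19 25 _] head=2 tail=5 count=3
After op 8 (read()): arr=[11 22 15 19 25 _] head=3 tail=5 count=2
After op 9 (write(6)): arr=[11 22 15 19 25 6] head=3 tail=0 count=3
After op 10 (write(8)): arr=[8 22 15 19 25 6] head=3 tail=1 count=4
After op 11 (write(21)): arr=[8 21 15 19 25 6] head=3 tail=2 count=5
After op 12 (peek()): arr=[8 21 15 19 25 6] head=3 tail=2 count=5
After op 13 (read()): arr=[8 21 15 19 25 6] head=4 tail=2 count=4
After op 14 (write(9)): arr=[8 21 9 19 25 6] head=4 tail=3 count=5

Answer: 25 6 8 21 9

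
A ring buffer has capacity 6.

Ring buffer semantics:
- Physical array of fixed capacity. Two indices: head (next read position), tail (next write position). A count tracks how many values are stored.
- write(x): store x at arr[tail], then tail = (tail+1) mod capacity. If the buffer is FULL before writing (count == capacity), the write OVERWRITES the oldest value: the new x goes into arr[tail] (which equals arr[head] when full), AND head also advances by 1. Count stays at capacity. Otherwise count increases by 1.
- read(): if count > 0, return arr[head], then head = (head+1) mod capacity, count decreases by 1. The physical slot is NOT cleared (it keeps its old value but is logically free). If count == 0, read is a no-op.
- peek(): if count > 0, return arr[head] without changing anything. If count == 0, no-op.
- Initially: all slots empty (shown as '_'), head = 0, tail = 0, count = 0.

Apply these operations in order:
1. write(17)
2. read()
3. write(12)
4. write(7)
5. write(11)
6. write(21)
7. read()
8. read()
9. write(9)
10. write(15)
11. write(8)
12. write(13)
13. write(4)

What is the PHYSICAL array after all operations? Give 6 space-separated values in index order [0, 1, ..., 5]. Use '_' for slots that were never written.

Answer: 15 8 13 4 21 9

Derivation:
After op 1 (write(17)): arr=[17 _ _ _ _ _] head=0 tail=1 count=1
After op 2 (read()): arr=[17 _ _ _ _ _] head=1 tail=1 count=0
After op 3 (write(12)): arr=[17 12 _ _ _ _] head=1 tail=2 count=1
After op 4 (write(7)): arr=[17 12 7 _ _ _] head=1 tail=3 count=2
After op 5 (write(11)): arr=[17 12 7 11 _ _] head=1 tail=4 count=3
After op 6 (write(21)): arr=[17 12 7 11 21 _] head=1 tail=5 count=4
After op 7 (read()): arr=[17 12 7 11 21 _] head=2 tail=5 count=3
After op 8 (read()): arr=[17 12 7 11 21 _] head=3 tail=5 count=2
After op 9 (write(9)): arr=[17 12 7 11 21 9] head=3 tail=0 count=3
After op 10 (write(15)): arr=[15 12 7 11 21 9] head=3 tail=1 count=4
After op 11 (write(8)): arr=[15 8 7 11 21 9] head=3 tail=2 count=5
After op 12 (write(13)): arr=[15 8 13 11 21 9] head=3 tail=3 count=6
After op 13 (write(4)): arr=[15 8 13 4 21 9] head=4 tail=4 count=6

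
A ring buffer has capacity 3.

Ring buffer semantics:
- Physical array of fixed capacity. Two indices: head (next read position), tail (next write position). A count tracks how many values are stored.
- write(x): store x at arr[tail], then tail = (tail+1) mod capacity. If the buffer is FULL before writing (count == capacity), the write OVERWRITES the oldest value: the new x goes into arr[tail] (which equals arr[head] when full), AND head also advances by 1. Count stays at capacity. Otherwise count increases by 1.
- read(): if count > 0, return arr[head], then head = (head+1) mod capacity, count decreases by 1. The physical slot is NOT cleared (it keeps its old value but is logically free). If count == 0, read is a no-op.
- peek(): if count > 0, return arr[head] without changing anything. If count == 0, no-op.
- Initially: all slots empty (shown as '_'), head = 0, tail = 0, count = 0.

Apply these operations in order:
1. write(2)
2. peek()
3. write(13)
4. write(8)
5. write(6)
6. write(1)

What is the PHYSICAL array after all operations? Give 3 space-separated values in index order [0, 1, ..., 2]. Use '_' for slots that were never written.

After op 1 (write(2)): arr=[2 _ _] head=0 tail=1 count=1
After op 2 (peek()): arr=[2 _ _] head=0 tail=1 count=1
After op 3 (write(13)): arr=[2 13 _] head=0 tail=2 count=2
After op 4 (write(8)): arr=[2 13 8] head=0 tail=0 count=3
After op 5 (write(6)): arr=[6 13 8] head=1 tail=1 count=3
After op 6 (write(1)): arr=[6 1 8] head=2 tail=2 count=3

Answer: 6 1 8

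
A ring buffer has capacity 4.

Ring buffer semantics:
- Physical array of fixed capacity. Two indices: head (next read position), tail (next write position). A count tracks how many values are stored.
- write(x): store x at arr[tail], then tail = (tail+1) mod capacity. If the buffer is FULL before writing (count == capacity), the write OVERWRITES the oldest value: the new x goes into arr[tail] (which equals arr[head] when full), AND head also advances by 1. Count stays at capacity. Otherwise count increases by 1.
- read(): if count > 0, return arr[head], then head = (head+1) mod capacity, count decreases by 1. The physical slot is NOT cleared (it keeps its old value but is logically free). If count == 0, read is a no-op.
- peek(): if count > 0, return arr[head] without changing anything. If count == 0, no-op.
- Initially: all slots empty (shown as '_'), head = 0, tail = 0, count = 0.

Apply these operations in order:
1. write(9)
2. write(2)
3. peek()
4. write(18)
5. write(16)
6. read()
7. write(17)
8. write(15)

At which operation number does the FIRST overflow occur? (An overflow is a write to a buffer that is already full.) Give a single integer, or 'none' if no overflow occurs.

After op 1 (write(9)): arr=[9 _ _ _] head=0 tail=1 count=1
After op 2 (write(2)): arr=[9 2 _ _] head=0 tail=2 count=2
After op 3 (peek()): arr=[9 2 _ _] head=0 tail=2 count=2
After op 4 (write(18)): arr=[9 2 18 _] head=0 tail=3 count=3
After op 5 (write(16)): arr=[9 2 18 16] head=0 tail=0 count=4
After op 6 (read()): arr=[9 2 18 16] head=1 tail=0 count=3
After op 7 (write(17)): arr=[17 2 18 16] head=1 tail=1 count=4
After op 8 (write(15)): arr=[17 15 18 16] head=2 tail=2 count=4

Answer: 8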